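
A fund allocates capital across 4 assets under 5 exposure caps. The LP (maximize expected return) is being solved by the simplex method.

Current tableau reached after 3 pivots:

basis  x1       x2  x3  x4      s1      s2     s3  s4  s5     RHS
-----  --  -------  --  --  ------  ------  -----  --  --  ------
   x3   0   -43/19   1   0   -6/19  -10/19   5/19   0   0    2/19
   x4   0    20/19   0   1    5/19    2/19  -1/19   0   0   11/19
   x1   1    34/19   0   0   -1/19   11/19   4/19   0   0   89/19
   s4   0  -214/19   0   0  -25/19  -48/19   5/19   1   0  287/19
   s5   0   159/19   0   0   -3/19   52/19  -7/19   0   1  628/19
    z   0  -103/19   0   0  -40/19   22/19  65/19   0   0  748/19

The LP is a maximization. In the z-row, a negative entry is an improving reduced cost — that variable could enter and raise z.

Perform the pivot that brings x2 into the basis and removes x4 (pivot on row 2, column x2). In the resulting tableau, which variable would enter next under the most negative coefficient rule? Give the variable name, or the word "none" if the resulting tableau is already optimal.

s1

Pivot element 20/19. New z-row = old z-row − (-103/19)·(row 2/(20/19)).
Updated z-row coefficients: x1: 0, x2: 0, x3: 0, x4: 103/20, s1: -3/4, s2: 17/10, s3: 63/20, s4: 0, s5: 0.
The most negative is -3/4 in column s1, so s1 would enter next.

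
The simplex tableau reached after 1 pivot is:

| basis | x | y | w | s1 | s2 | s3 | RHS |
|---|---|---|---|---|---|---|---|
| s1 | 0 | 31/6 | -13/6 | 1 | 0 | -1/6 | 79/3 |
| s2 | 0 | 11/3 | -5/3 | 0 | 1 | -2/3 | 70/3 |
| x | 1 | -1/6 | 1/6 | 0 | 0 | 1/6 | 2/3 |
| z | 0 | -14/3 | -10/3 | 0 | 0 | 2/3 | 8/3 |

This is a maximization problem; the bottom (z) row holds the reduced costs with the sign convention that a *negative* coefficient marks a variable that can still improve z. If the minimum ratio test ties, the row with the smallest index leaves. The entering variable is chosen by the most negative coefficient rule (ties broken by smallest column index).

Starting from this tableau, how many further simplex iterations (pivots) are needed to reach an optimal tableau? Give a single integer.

pivot: y in, s1 out → z = 820/31
pivot: w in, x out → z = 328/3
No improving column remains; optimal.

2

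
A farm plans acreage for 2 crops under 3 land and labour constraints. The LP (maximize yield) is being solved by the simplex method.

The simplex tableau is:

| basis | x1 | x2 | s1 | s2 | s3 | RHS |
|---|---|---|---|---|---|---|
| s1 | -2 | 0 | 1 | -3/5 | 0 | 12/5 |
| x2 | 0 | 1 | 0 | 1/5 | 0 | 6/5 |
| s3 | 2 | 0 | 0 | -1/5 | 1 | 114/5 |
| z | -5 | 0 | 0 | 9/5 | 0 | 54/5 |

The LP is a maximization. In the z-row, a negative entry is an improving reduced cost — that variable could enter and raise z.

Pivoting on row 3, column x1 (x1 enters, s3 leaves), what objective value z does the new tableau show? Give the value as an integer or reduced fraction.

Minimum ratio for x1: (114/5)/2 = 57/5.
z changes by −(z-row coeff of x1)·ratio = −(-5)·(57/5) = 57.
New z = 54/5 + 57 = 339/5.

339/5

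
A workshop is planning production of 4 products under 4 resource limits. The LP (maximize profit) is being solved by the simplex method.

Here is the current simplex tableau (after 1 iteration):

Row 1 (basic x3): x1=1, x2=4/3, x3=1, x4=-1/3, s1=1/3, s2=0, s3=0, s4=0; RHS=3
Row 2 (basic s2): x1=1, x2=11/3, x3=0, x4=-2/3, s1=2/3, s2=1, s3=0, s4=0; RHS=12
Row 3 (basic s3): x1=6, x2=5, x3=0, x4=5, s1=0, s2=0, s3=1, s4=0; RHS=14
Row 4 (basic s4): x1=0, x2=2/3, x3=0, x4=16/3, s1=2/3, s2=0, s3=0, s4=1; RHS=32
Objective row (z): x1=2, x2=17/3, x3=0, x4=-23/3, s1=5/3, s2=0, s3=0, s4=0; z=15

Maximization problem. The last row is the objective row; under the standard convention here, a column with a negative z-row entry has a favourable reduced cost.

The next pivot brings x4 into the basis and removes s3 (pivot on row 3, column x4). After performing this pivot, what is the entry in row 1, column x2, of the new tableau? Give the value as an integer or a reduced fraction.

Pivot element is row 3, column x4: 5.
Normalize row 3: new (row 3, x2) = 5/5 = 1.
row 1 ← row 1 − (-1/3)·(new row 3): 4/3 − (-1/3)·1 = 5/3.

5/3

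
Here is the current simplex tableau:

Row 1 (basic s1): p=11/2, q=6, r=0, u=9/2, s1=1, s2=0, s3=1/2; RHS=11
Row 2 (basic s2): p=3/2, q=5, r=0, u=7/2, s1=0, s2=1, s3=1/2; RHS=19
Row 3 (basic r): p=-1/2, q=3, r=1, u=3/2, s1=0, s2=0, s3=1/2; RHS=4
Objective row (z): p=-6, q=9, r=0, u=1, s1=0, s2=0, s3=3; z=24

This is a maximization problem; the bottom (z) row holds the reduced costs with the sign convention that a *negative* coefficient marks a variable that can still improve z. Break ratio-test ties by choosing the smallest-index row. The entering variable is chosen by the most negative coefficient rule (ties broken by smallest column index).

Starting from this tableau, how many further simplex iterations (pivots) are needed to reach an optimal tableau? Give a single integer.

pivot: p in, s1 out → z = 36
No improving column remains; optimal.

1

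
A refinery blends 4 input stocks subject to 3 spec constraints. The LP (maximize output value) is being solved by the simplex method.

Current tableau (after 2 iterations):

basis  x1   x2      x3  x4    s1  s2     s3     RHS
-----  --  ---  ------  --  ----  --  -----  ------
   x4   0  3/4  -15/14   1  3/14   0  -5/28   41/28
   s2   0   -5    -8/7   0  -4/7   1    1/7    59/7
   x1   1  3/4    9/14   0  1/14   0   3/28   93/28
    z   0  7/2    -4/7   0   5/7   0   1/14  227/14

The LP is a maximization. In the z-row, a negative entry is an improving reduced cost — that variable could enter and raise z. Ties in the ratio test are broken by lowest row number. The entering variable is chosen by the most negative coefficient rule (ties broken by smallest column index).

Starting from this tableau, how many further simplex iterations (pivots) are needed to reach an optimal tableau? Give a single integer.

1

pivot: x3 in, x1 out → z = 115/6
No improving column remains; optimal.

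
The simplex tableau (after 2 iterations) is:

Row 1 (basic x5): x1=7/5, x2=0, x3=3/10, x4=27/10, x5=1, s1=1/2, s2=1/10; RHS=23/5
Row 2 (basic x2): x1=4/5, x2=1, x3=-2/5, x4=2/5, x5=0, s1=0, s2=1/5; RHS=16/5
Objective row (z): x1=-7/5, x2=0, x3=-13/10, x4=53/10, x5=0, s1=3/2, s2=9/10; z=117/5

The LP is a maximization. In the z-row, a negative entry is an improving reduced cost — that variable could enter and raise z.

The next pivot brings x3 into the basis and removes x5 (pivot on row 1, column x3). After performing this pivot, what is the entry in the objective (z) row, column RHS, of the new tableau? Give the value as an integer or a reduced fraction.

Pivot element is row 1, column x3: 3/10.
Normalize row 1: new (row 1, RHS) = (23/5)/(3/10) = 46/3.
z-row ← z-row − (-13/10)·(new row 1): 117/5 − (-13/10)·(46/3) = 130/3.

130/3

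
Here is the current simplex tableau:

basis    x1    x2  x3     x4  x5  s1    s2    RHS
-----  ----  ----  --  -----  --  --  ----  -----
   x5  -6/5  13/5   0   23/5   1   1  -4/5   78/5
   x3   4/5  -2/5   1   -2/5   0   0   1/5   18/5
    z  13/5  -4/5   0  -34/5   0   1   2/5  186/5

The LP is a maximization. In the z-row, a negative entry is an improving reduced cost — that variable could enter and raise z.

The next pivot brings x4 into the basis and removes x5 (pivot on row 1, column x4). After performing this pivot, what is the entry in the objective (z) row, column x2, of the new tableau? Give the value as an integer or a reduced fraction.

Pivot element is row 1, column x4: 23/5.
Normalize row 1: new (row 1, x2) = (13/5)/(23/5) = 13/23.
z-row ← z-row − (-34/5)·(new row 1): -4/5 − (-34/5)·(13/23) = 70/23.

70/23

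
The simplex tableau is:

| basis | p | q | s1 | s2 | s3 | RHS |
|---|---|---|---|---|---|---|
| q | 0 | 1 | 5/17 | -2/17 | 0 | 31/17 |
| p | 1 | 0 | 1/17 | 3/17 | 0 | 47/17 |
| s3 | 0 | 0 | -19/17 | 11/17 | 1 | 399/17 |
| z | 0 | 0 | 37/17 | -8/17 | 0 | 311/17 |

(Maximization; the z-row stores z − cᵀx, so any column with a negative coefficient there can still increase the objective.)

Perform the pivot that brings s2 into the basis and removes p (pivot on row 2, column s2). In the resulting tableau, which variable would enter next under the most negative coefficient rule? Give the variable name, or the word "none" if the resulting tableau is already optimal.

Pivot element 3/17. New z-row = old z-row − (-8/17)·(row 2/(3/17)).
Updated z-row coefficients: p: 8/3, q: 0, s1: 7/3, s2: 0, s3: 0.
No coefficient is strictly negative; the tableau after this pivot is optimal.

none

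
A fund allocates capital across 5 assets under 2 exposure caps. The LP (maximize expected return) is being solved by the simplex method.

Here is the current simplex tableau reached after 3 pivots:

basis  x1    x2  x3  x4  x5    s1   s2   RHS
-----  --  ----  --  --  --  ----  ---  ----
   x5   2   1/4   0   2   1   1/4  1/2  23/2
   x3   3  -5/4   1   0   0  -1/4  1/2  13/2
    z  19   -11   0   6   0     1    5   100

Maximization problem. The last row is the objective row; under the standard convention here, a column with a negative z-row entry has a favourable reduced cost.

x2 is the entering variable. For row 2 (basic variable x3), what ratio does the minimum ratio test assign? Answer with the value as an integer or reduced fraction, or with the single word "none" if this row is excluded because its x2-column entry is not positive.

none

The x2 entry in row 2 is -5/4 ≤ 0, so this row gives no ratio.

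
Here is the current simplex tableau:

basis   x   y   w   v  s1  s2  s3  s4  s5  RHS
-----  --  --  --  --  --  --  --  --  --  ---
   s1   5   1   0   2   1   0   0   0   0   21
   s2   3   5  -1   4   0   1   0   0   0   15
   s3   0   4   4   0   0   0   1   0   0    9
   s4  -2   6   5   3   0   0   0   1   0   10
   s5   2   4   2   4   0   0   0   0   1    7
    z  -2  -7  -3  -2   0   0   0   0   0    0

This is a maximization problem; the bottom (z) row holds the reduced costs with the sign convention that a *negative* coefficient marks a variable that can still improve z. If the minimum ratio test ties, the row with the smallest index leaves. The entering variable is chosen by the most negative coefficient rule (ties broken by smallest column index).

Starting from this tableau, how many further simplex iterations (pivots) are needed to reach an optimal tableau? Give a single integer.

2

pivot: y in, s4 out → z = 35/3
pivot: x in, s5 out → z = 121/10
No improving column remains; optimal.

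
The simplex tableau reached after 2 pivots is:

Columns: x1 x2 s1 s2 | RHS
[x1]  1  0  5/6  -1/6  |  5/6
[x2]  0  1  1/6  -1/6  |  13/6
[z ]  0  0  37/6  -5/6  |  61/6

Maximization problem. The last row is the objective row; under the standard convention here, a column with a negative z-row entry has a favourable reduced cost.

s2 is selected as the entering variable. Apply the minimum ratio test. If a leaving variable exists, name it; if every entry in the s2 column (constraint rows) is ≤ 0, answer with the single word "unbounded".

unbounded

s2-column entries: row 1: -1/6, row 2: -1/6. All ≤ 0, so s2 can increase without bound; the LP is unbounded in this direction.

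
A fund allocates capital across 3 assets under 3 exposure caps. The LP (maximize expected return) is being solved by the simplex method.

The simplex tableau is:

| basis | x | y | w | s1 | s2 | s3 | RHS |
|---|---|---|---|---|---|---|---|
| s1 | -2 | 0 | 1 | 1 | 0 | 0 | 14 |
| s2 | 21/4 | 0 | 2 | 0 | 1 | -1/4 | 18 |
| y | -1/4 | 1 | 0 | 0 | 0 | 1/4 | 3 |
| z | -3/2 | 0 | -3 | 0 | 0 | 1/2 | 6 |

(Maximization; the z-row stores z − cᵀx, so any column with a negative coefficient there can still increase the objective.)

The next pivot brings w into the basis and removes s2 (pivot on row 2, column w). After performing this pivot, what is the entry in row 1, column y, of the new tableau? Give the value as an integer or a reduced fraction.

Pivot element is row 2, column w: 2.
Normalize row 2: new (row 2, y) = 0/2 = 0.
row 1 ← row 1 − 1·(new row 2): 0 − 1·0 = 0.

0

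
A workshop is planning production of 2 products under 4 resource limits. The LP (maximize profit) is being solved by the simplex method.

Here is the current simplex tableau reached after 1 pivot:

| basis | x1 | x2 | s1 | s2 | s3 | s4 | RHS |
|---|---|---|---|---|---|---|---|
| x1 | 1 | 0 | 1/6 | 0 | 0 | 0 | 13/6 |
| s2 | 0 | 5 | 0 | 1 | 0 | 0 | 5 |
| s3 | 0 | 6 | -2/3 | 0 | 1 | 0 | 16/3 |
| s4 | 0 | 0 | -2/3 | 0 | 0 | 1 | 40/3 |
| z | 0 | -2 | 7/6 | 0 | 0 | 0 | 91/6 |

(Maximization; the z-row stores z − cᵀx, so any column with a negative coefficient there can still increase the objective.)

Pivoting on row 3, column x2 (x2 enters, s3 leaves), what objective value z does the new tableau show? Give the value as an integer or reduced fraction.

Minimum ratio for x2: (16/3)/6 = 8/9.
z changes by −(z-row coeff of x2)·ratio = −(-2)·(8/9) = 16/9.
New z = 91/6 + (16/9) = 305/18.

305/18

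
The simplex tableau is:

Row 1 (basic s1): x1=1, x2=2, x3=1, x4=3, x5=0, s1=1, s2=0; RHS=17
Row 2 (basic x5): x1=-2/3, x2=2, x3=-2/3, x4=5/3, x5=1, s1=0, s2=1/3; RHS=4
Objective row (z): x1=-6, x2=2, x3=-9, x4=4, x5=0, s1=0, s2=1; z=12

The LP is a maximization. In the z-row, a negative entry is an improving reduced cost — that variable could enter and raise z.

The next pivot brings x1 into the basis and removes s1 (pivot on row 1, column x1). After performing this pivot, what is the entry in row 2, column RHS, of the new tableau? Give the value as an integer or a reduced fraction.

46/3

Pivot element is row 1, column x1: 1.
Normalize row 1: new (row 1, RHS) = 17/1 = 17.
row 2 ← row 2 − (-2/3)·(new row 1): 4 − (-2/3)·17 = 46/3.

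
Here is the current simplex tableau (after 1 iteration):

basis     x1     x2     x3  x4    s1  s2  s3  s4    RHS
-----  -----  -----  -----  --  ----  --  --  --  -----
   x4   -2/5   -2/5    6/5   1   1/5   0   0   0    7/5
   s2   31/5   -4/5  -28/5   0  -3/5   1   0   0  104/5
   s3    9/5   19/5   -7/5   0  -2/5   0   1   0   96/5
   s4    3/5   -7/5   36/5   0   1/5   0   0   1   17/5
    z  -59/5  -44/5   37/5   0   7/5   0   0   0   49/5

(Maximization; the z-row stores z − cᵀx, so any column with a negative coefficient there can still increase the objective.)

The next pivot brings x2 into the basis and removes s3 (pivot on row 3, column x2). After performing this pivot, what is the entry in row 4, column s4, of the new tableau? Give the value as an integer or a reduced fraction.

1

Pivot element is row 3, column x2: 19/5.
Normalize row 3: new (row 3, s4) = 0/(19/5) = 0.
row 4 ← row 4 − (-7/5)·(new row 3): 1 − (-7/5)·0 = 1.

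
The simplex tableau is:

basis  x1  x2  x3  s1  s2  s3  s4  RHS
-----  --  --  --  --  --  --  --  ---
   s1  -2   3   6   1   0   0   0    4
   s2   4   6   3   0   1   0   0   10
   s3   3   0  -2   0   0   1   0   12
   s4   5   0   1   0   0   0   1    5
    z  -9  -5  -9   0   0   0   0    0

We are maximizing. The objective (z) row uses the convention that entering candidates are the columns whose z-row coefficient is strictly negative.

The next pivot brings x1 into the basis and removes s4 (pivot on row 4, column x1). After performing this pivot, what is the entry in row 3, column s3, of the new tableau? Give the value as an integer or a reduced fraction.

Pivot element is row 4, column x1: 5.
Normalize row 4: new (row 4, s3) = 0/5 = 0.
row 3 ← row 3 − 3·(new row 4): 1 − 3·0 = 1.

1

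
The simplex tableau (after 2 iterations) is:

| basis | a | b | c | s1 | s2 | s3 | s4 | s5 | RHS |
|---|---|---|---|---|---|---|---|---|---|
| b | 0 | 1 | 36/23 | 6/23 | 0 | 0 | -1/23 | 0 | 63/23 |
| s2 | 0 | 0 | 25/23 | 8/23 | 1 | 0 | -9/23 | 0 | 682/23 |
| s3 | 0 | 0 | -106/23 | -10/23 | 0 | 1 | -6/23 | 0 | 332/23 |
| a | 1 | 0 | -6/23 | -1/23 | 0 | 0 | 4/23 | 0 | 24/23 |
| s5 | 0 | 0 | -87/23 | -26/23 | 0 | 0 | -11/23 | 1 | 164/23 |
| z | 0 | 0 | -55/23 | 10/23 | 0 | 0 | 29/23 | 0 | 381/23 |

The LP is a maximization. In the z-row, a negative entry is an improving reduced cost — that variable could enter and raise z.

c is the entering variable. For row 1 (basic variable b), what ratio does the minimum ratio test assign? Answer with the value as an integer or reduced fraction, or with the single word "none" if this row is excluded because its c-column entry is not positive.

Ratio = RHS / (c entry) = (63/23) / (36/23) = 7/4.

7/4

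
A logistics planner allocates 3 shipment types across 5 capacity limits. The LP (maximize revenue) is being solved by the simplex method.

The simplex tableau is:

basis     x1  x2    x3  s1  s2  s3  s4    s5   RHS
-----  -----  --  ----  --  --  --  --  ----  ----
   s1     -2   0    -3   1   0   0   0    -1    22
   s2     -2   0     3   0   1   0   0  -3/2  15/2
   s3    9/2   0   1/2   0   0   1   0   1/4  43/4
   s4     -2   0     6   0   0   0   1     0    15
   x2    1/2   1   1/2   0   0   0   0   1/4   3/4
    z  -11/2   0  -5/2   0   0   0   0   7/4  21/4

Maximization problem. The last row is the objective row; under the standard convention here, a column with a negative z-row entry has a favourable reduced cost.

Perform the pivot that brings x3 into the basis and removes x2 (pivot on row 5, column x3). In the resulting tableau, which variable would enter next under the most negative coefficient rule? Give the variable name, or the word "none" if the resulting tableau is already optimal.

Pivot element 1/2. New z-row = old z-row − (-5/2)·(row 5/(1/2)).
Updated z-row coefficients: x1: -3, x2: 5, x3: 0, s1: 0, s2: 0, s3: 0, s4: 0, s5: 3.
The most negative is -3 in column x1, so x1 would enter next.

x1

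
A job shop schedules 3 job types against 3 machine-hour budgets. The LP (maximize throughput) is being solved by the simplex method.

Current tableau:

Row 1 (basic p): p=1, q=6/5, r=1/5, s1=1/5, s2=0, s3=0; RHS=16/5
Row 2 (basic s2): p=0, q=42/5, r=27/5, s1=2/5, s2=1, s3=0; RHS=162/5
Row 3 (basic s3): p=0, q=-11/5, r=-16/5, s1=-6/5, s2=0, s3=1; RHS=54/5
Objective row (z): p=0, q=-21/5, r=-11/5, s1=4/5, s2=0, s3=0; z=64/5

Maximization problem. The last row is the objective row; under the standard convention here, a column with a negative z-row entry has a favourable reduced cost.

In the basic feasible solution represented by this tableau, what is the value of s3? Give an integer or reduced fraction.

s3 is basic (row 3); its value is the RHS of that row: 54/5.

54/5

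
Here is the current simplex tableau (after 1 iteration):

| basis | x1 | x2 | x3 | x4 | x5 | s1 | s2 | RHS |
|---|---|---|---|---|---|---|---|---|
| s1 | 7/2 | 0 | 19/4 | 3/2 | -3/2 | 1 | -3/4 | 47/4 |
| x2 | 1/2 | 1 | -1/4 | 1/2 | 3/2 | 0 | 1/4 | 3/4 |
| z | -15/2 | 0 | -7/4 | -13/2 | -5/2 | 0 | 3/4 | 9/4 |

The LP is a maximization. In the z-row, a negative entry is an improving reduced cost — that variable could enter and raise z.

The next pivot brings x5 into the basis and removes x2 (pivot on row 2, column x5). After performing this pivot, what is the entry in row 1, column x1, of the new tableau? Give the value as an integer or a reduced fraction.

4

Pivot element is row 2, column x5: 3/2.
Normalize row 2: new (row 2, x1) = (1/2)/(3/2) = 1/3.
row 1 ← row 1 − (-3/2)·(new row 2): 7/2 − (-3/2)·(1/3) = 4.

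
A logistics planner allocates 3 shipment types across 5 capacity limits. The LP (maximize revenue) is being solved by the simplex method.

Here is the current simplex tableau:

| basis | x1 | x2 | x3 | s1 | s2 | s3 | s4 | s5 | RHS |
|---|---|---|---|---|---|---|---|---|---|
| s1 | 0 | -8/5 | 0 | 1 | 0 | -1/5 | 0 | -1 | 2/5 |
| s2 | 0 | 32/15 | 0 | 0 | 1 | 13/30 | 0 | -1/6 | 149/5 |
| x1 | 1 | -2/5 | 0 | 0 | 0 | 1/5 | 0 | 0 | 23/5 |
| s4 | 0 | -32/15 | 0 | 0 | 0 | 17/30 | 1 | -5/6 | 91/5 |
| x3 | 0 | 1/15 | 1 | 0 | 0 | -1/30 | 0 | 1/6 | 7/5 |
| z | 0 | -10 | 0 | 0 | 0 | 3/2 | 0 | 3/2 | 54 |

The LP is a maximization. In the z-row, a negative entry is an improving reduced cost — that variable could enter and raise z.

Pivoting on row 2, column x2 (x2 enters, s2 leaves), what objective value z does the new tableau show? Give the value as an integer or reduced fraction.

3099/16

Minimum ratio for x2: (149/5)/(32/15) = 447/32.
z changes by −(z-row coeff of x2)·ratio = −(-10)·(447/32) = 2235/16.
New z = 54 + (2235/16) = 3099/16.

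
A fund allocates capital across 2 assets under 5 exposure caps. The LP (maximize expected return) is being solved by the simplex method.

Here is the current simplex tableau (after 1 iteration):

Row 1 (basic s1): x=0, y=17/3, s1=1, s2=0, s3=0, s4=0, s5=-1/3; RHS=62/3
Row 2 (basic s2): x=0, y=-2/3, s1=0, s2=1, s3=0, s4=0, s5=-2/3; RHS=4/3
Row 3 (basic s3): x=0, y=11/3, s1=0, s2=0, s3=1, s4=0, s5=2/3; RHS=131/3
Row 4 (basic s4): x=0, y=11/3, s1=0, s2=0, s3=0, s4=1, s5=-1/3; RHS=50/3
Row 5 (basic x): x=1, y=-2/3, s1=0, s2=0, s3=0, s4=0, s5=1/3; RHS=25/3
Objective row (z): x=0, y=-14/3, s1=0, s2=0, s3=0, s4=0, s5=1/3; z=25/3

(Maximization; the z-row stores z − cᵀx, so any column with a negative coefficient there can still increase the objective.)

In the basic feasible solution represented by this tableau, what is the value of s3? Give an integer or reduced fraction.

131/3

s3 is basic (row 3); its value is the RHS of that row: 131/3.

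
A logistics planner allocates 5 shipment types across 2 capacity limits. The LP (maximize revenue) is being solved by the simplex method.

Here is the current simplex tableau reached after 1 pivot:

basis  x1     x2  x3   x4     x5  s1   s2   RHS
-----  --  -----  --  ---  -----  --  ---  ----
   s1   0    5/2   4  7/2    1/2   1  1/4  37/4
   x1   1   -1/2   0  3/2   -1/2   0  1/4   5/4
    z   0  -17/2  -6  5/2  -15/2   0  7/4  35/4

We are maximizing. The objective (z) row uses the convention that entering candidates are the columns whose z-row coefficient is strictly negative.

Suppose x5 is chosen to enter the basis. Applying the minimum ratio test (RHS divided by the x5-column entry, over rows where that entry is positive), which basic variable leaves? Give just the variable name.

s1

Ratios: row 1 (s1): (37/4)/(1/2) = 37/2; row 2 (x1): entry -1/2 ≤ 0, skip.
Minimum ratio 37/2 is in the s1 row, so s1 leaves.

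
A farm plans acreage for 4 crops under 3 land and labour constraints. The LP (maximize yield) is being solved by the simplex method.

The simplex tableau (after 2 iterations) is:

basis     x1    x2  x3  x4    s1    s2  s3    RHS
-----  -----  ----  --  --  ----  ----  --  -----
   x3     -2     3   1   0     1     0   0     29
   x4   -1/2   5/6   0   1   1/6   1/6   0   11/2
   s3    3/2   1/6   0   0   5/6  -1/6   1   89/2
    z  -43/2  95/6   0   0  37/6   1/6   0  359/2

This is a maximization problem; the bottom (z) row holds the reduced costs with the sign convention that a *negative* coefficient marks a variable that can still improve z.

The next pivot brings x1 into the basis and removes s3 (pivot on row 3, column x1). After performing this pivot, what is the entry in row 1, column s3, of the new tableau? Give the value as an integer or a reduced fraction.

4/3

Pivot element is row 3, column x1: 3/2.
Normalize row 3: new (row 3, s3) = 1/(3/2) = 2/3.
row 1 ← row 1 − (-2)·(new row 3): 0 − (-2)·(2/3) = 4/3.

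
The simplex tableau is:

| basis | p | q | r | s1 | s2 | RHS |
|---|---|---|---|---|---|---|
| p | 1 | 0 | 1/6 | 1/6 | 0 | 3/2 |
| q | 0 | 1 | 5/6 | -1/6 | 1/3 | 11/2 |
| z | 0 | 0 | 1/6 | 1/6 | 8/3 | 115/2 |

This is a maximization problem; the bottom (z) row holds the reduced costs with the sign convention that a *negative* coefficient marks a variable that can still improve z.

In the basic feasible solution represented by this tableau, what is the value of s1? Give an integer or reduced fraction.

0

s1 is nonbasic (not in the basis column), so its value in the current BFS is 0.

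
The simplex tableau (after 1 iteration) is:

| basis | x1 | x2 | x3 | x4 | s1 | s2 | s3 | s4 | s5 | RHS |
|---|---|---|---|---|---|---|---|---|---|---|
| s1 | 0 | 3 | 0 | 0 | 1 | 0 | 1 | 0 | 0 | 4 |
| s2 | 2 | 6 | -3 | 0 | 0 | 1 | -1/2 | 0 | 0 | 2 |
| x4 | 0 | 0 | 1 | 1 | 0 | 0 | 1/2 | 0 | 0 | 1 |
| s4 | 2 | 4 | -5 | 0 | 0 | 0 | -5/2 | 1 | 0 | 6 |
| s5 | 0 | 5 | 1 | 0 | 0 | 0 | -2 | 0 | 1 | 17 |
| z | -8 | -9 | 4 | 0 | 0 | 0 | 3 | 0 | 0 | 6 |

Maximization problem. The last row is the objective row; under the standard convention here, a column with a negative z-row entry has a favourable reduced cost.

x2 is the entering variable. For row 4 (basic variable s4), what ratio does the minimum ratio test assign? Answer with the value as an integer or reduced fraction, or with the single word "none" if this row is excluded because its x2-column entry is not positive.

Ratio = RHS / (x2 entry) = 6 / 4 = 3/2.

3/2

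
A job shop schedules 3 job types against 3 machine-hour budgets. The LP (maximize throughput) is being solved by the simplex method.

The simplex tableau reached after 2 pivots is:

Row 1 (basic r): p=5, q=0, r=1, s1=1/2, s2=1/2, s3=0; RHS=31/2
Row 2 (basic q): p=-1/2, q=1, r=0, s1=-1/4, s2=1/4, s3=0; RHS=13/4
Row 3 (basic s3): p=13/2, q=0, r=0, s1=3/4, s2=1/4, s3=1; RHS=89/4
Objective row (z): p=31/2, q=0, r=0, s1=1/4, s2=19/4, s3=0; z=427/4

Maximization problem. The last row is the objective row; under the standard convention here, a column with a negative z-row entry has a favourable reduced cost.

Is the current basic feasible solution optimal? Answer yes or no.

No objective-row coefficient is strictly negative, so no entering variable exists; the tableau is optimal.

yes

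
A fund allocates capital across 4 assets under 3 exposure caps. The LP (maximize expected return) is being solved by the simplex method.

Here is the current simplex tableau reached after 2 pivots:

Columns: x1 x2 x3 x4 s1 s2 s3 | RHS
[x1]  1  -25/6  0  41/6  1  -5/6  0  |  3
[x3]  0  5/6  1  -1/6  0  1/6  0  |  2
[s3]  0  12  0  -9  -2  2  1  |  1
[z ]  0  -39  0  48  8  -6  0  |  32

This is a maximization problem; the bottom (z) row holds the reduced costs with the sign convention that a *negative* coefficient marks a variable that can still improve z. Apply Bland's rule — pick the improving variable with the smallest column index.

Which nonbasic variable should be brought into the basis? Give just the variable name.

x2

Objective-row coefficients: x1: 0, x2: -39, x3: 0, x4: 48, s1: 8, s2: -6, s3: 0.
Improving columns: x2, s2. Bland's rule picks the smallest column index → x2.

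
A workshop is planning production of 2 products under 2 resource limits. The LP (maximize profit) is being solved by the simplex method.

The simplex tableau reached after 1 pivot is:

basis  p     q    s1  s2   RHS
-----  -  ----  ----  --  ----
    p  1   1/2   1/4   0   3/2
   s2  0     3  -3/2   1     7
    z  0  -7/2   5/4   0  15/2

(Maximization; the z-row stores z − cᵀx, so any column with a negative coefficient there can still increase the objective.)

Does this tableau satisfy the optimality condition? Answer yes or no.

no

Column q has objective-row coefficient -7/2, which is negative; an improving pivot exists, so not yet optimal.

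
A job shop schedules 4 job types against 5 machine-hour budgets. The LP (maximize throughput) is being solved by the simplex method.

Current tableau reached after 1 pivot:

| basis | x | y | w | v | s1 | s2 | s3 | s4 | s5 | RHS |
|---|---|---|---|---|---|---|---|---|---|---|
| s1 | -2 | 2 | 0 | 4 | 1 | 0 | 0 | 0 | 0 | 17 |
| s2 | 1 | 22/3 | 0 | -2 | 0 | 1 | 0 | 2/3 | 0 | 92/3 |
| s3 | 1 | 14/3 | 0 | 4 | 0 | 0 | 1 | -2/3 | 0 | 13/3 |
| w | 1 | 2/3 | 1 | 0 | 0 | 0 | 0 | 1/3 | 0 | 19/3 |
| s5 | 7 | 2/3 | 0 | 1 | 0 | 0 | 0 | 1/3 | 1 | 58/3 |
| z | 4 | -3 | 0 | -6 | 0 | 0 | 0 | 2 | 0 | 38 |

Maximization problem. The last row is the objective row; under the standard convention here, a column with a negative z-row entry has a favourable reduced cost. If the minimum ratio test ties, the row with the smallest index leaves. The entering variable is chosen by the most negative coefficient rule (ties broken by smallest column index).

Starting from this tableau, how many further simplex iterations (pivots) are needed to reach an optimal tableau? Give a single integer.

pivot: v in, s3 out → z = 89/2
No improving column remains; optimal.

1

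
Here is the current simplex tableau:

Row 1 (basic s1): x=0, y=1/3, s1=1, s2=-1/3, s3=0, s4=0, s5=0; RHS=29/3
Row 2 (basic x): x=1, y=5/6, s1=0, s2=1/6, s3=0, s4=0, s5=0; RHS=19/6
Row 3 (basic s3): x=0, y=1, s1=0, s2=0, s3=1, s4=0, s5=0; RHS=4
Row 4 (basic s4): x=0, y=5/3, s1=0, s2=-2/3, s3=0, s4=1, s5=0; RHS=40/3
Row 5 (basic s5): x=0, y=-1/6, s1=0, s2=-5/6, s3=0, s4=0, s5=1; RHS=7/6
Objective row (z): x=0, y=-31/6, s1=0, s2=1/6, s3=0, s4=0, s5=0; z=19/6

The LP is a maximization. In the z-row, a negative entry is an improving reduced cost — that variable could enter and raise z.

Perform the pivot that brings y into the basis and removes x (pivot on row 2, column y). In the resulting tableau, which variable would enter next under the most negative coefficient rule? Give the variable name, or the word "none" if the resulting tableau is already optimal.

Pivot element 5/6. New z-row = old z-row − (-31/6)·(row 2/(5/6)).
Updated z-row coefficients: x: 31/5, y: 0, s1: 0, s2: 6/5, s3: 0, s4: 0, s5: 0.
No coefficient is strictly negative; the tableau after this pivot is optimal.

none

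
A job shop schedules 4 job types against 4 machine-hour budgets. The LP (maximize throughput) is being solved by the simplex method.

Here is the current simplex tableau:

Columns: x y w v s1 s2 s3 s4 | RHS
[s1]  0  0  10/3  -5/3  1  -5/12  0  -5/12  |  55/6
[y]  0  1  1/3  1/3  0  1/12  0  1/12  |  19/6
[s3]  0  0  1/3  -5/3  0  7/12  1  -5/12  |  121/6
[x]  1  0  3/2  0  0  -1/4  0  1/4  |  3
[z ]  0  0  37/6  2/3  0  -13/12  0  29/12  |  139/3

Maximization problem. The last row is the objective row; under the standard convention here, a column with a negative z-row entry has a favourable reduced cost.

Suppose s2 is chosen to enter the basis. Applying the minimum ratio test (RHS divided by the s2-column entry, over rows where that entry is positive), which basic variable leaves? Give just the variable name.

s3

Ratios: row 1 (s1): entry -5/12 ≤ 0, skip; row 2 (y): (19/6)/(1/12) = 38; row 3 (s3): (121/6)/(7/12) = 242/7; row 4 (x): entry -1/4 ≤ 0, skip.
Minimum ratio 242/7 is in the s3 row, so s3 leaves.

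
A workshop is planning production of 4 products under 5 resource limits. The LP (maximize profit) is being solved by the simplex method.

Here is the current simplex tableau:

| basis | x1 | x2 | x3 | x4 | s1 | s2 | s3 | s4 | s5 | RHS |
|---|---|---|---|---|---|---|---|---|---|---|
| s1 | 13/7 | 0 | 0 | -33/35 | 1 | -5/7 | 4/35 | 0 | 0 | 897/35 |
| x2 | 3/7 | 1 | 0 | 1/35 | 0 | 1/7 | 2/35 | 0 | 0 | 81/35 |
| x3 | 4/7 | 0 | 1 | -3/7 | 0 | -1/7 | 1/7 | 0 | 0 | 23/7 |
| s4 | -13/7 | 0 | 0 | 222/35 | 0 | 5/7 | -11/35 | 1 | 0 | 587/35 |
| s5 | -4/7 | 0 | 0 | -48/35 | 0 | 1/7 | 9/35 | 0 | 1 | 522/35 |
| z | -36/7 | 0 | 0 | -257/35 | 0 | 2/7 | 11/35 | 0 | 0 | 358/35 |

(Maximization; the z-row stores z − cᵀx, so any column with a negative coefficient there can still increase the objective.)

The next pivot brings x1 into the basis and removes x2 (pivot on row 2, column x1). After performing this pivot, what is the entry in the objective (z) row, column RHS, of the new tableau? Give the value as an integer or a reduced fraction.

Pivot element is row 2, column x1: 3/7.
Normalize row 2: new (row 2, RHS) = (81/35)/(3/7) = 27/5.
z-row ← z-row − (-36/7)·(new row 2): 358/35 − (-36/7)·(27/5) = 38.

38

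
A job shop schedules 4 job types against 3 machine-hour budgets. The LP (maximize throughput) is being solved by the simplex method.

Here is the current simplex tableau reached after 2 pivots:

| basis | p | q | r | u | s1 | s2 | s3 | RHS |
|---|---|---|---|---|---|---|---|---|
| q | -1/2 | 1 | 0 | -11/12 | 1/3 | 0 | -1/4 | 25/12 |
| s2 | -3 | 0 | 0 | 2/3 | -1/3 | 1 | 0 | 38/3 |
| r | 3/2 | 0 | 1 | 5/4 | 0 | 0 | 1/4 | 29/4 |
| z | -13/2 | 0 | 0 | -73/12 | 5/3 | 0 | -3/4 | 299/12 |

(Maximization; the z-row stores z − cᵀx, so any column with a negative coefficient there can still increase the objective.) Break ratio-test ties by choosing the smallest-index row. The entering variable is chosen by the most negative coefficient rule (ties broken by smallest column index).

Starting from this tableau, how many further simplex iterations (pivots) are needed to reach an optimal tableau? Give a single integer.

pivot: p in, r out → z = 169/3
pivot: u in, p out → z = 301/5
No improving column remains; optimal.

2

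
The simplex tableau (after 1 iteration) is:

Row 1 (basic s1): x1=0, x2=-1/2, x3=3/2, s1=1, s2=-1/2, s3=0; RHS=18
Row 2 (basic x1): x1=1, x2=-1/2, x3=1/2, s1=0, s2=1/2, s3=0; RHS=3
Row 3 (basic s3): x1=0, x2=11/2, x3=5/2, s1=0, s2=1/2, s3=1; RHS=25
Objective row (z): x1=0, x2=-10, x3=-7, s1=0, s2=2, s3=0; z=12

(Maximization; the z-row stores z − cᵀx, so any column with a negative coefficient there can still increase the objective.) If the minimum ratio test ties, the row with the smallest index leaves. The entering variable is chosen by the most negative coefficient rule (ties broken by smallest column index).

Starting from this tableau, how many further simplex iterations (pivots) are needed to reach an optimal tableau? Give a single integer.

pivot: x2 in, s3 out → z = 632/11
pivot: x3 in, x1 out → z = 301/4
No improving column remains; optimal.

2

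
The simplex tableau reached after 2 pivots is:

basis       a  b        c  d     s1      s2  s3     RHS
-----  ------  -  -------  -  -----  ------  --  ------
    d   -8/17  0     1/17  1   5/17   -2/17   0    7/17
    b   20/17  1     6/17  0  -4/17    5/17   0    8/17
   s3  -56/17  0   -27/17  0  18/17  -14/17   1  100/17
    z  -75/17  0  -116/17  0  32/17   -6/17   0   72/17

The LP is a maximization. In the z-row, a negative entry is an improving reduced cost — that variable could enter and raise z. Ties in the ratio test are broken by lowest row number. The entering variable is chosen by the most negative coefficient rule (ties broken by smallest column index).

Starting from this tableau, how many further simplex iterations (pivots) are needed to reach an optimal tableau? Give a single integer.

2

pivot: c in, b out → z = 40/3
pivot: s1 in, d out → z = 16
No improving column remains; optimal.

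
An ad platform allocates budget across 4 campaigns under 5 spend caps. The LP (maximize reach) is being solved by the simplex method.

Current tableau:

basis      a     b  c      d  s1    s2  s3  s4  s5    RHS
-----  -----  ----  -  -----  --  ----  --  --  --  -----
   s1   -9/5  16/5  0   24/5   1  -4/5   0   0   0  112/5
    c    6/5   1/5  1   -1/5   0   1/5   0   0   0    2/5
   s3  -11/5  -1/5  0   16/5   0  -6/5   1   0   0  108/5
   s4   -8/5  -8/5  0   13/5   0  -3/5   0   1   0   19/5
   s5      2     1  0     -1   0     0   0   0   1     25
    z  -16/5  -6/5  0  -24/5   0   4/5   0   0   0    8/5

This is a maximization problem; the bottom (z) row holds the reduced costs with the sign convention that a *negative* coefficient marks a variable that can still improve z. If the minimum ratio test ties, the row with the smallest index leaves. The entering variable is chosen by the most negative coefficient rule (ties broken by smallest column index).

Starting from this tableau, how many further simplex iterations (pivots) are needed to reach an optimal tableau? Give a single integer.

3

pivot: d in, s4 out → z = 112/13
pivot: a in, c out → z = 88/7
pivot: b in, s1 out → z = 366/17
No improving column remains; optimal.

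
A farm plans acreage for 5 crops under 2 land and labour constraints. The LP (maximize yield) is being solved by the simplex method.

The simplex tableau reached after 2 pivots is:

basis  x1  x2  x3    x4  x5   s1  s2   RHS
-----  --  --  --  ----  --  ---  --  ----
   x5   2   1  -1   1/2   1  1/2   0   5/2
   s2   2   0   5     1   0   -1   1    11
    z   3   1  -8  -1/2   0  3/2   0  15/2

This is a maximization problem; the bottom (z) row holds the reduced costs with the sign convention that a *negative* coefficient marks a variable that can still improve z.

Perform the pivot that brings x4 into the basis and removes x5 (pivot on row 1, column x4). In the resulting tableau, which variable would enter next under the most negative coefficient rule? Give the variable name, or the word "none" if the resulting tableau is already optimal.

x3

Pivot element 1/2. New z-row = old z-row − (-1/2)·(row 1/(1/2)).
Updated z-row coefficients: x1: 5, x2: 2, x3: -9, x4: 0, x5: 1, s1: 2, s2: 0.
The most negative is -9 in column x3, so x3 would enter next.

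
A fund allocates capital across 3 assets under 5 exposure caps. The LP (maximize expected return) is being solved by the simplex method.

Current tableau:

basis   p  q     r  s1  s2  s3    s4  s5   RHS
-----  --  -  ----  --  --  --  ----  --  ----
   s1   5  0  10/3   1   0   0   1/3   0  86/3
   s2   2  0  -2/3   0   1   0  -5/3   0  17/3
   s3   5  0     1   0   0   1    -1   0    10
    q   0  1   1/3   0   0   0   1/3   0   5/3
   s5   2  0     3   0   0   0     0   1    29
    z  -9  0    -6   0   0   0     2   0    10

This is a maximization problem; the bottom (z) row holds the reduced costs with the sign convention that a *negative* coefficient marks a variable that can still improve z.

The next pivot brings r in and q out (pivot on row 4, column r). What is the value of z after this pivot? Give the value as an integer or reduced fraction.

40

Minimum ratio for r: (5/3)/(1/3) = 5.
z changes by −(z-row coeff of r)·ratio = −(-6)·5 = 30.
New z = 10 + 30 = 40.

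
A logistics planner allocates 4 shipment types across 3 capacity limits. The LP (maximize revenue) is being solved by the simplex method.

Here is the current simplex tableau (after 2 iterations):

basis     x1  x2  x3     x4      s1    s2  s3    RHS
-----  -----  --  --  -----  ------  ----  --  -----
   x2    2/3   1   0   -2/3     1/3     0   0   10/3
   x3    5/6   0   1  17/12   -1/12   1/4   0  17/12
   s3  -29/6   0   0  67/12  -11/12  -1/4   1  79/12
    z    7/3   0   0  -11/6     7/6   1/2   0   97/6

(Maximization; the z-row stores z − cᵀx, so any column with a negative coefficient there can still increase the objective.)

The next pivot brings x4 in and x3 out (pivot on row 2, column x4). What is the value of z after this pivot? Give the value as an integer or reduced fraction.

Minimum ratio for x4: (17/12)/(17/12) = 1.
z changes by −(z-row coeff of x4)·ratio = −(-11/6)·1 = 11/6.
New z = 97/6 + (11/6) = 18.

18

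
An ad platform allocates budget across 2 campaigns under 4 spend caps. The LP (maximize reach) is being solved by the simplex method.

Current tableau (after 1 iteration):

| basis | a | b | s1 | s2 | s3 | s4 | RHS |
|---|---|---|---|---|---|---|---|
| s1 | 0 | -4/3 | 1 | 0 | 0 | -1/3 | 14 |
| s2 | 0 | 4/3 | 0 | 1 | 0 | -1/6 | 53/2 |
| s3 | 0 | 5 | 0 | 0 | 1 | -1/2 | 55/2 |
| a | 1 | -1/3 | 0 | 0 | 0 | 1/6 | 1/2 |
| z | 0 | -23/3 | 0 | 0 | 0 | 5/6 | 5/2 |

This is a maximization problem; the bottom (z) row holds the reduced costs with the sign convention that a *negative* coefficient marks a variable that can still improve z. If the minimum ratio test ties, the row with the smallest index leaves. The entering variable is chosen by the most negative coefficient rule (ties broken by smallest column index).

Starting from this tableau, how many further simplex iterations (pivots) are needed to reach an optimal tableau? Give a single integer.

1

pivot: b in, s3 out → z = 134/3
No improving column remains; optimal.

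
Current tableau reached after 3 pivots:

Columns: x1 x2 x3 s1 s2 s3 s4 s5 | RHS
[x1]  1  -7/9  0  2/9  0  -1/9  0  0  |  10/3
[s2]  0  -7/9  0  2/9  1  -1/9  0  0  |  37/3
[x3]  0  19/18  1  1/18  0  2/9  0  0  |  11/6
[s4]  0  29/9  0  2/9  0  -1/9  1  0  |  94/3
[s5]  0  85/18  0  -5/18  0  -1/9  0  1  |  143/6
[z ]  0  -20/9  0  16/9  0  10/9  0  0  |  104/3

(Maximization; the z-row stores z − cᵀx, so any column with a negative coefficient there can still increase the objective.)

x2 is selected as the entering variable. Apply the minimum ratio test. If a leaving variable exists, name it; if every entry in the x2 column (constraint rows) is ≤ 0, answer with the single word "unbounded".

x3

Ratios: row 1 (x1): entry -7/9 ≤ 0, skip; row 2 (s2): entry -7/9 ≤ 0, skip; row 3 (x3): (11/6)/(19/18) = 33/19; row 4 (s4): (94/3)/(29/9) = 282/29; row 5 (s5): (143/6)/(85/18) = 429/85.
Minimum ratio is in the x3 row, so x3 leaves.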